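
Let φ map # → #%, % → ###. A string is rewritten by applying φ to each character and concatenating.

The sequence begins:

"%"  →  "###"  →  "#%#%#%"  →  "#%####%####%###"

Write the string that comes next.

Rewriting the 15 symbols of #%####%####%### one by one yields #% ### #% #% #% #% ### #% #% #% #% ### #% #% #%; concatenated:

#%####%#%#%#%####%#%#%#%####%#%#%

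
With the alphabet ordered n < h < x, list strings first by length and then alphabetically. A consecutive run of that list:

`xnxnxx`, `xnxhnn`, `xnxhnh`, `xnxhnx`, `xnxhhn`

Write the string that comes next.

Find the rightmost character of xnxhhn below x, bump it to the next letter, and reset everything to its right to n.

xnxhhh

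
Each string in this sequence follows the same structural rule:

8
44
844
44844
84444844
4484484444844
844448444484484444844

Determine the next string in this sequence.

4484484444844844448444484484444844

Each term (from the third on) is the two preceding terms concatenated in order: term 3 = 8·44 = 844.
Continuing: 4484484444844 · 844448444484484444844 gives term 8.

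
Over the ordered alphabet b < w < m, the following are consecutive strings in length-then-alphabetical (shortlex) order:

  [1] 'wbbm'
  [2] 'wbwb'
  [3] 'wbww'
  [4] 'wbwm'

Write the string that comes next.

Find the rightmost character of wbwm below m, bump it to the next letter, and reset everything to its right to b.

wbmb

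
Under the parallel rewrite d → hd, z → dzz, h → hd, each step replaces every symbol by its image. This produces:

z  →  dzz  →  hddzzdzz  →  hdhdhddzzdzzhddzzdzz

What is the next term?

φ(hdhdhddzzdzzhddzzdzz) expands symbol-by-symbol to hd hd hd hd hd hd hd dzz dzz hd dzz dzz hd hd hd dzz dzz hd dzz dzz; joining the 20 pieces gives the next term.

hdhdhdhdhdhdhddzzdzzhddzzdzzhdhdhddzzdzzhddzzdzz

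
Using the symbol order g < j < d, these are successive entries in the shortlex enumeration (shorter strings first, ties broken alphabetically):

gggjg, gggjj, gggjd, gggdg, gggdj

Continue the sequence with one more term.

The successor of gggdj increments the rightmost position that isn't already d and resets every position after it to g.

gggdd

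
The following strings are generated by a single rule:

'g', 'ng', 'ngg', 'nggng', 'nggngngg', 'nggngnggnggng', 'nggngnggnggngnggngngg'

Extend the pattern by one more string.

nggngnggnggngnggngnggnggngnggnggng

Each term (from the third on) is the previous term followed by the one before it: term 3 = ng·g = ngg.
So term 8 is nggngnggnggngnggngngg·nggngnggnggng.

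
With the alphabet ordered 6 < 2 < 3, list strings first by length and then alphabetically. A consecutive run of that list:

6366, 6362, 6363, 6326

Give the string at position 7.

6336

Continuing the enumeration 3 steps past 6326: 6326 → 6322 → 6323 → (answer).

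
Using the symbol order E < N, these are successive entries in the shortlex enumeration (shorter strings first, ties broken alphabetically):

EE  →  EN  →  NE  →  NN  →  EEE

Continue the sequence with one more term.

Treat EEE as a base-2 numeral over the given alphabet and add one, carrying through any trailing N's.

EEN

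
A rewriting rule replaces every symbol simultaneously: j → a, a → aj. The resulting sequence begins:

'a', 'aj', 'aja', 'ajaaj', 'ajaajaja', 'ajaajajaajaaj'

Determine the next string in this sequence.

Replace each of the 13 characters of ajaajajaajaaj in place — aj a aj aj a aj a aj aj a aj aj a — and concatenate.

ajaajajaajaajajaajaja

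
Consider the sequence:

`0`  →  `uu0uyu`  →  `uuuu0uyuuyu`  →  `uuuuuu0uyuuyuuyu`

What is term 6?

Every step adds uu to the front and uyu to the end of the previous string.
From uuuuuu0uyuuyuuyu, 2 further steps: uuuuuu0uyuuyuuyu → uuuuuuuu0uyuuyuuyuuyu → (answer).

uuuuuuuuuu0uyuuyuuyuuyuuyu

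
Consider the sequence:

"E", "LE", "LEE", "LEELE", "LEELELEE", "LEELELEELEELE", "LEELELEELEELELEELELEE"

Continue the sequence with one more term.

This is a Fibonacci-style word recurrence s(k) = s(k−1)·s(k−2): e.g. LE·E = LEE.
The next term joins LEELELEELEELELEELELEE and LEELELEELEELE.

LEELELEELEELELEELELEELEELELEELEELE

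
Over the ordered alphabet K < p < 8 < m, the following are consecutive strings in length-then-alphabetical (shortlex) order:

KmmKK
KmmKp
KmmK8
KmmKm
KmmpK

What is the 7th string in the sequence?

Advancing 2 positions from KmmpK through KmmpK → Kmmpp reaches term 7.

Kmmp8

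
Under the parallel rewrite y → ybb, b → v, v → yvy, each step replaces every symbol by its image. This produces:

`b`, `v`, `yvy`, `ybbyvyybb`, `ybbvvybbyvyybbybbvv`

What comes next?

ybbvvyvyyvyybbvvybbyvyybbybbvvybbvvyvyyvy

Applying the rule to each of the 19 symbols of ybbvvybbyvyybbybbvv gives the pieces ybb v v yvy yvy ybb v v ybb yvy ybb ybb v v ybb v v yvy yvy, which concatenate to the answer.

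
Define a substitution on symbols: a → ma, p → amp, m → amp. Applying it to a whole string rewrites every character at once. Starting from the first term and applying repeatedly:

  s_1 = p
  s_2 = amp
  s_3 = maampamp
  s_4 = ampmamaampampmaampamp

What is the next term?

Applying the rule to each of the 21 symbols of ampmamaampampmaampamp gives the pieces ma amp amp amp ma amp ma ma amp amp ma amp amp amp ma ma amp amp ma amp amp, which concatenate to the answer.

maampampampmaampmamaampampmaampampampmamaampampmaampamp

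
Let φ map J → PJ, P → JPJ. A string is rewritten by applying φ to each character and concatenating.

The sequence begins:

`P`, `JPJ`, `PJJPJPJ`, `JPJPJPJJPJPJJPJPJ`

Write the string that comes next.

Applying the rule to each of the 17 symbols of JPJPJPJJPJPJJPJPJ gives the pieces PJ JPJ PJ JPJ PJ JPJ PJ PJ JPJ PJ JPJ PJ PJ JPJ PJ JPJ PJ, which concatenate to the answer.

PJJPJPJJPJPJJPJPJPJJPJPJJPJPJPJJPJPJJPJPJ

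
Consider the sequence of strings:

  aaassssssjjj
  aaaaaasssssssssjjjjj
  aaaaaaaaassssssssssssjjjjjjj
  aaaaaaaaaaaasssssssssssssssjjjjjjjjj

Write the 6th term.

Reading off run lengths: a runs 3, 6, 9, 12; s runs 6, 9, 12, 15; j runs 3, 5, 7, 9 — each is linear in n (n = 1, 2, …).
At n = 6 the blocks have lengths 18, 21, 13.

aaaaaaaaaaaaaaaaaasssssssssssssssssssssjjjjjjjjjjjjj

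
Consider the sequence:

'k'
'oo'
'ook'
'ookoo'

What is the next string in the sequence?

Each term (from the third on) is the previous term followed by the one before it: term 3 = oo·k = ook.
The next term joins ookoo and ook.

ookooook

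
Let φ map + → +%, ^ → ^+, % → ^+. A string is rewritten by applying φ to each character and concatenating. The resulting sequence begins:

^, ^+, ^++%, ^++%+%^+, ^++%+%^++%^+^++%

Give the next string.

Replace each of the 16 characters of ^++%+%^++%^+^++% in place — ^+ +% +% ^+ +% ^+ ^+ +% +% ^+ ^+ +% ^+ +% +% ^+ — and concatenate.

^++%+%^++%^+^++%+%^+^++%^++%+%^+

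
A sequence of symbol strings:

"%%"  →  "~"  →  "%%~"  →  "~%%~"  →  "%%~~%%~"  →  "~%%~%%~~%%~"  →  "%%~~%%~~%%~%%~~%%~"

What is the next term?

~%%~%%~~%%~%%~~%%~~%%~%%~~%%~

This is a Fibonacci-style word recurrence s(k) = s(k−2)·s(k−1): e.g. %%·~ = %%~.
So term 8 is ~%%~%%~~%%~·%%~~%%~~%%~%%~~%%~.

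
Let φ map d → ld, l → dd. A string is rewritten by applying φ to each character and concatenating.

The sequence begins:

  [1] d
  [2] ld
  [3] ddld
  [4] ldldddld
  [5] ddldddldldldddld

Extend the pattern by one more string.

Rewriting the 16 symbols of ddldddldldldddld one by one yields ld ld dd ld ld ld dd ld dd ld dd ld ld ld dd ld; concatenated:

ldldddldldldddldddldddldldldddld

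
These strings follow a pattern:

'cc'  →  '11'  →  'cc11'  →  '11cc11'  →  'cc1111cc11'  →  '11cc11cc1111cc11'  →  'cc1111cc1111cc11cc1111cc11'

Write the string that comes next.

11cc11cc1111cc11cc1111cc1111cc11cc1111cc11

Each term (from the third on) is the two preceding terms concatenated in order: term 3 = cc·11 = cc11.
Continuing: 11cc11cc1111cc11 · cc1111cc1111cc11cc1111cc11 gives term 8.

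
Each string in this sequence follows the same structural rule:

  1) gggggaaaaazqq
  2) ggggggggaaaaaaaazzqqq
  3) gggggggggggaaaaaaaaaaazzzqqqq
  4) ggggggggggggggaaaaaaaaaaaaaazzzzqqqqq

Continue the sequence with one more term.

gggggggggggggggggaaaaaaaaaaaaaaaaazzzzzqqqqqq

Term n consists of 3n+2 g's, followed by 3n+2 a's, followed by n z's, followed by n+1 q's (n = 1, 2, …).
Setting n = 5 gives 17, 17, 5, 6 characters in each block.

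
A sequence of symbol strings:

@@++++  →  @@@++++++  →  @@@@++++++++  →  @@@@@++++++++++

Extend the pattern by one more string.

The n-th term is n @'s then 2n +'s, where the shown terms are n = 2, 3, 4, 5.
At n = 6 the blocks have lengths 6, 12.

@@@@@@++++++++++++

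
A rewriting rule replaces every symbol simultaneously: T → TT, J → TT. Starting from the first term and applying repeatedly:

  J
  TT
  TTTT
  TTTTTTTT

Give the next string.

TTTTTTTTTTTTTTTT

Rewriting each symbol of TTTTTTTT: T→TT, T→TT, T→TT, T→TT, T→TT, T→TT, T→TT, T→TT, which concatenates to TT TT TT TT TT TT TT TT.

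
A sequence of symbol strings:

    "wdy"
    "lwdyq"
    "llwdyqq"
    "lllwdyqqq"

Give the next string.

Every step adds l to the front and q to the end of the previous string.
Applying this once more to lllwdyqqq:

llllwdyqqqq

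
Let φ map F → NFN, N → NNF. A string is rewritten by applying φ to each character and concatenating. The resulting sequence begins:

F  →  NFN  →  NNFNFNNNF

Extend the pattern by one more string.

NNFNNFNFNNNFNFNNNFNNFNNFNFN

Rewriting each symbol of NNFNFNNNF: N→NNF, N→NNF, F→NFN, N→NNF, F→NFN, N→NNF, N→NNF, N→NNF, F→NFN, which concatenates to NNF NNF NFN NNF NFN NNF NNF NNF NFN.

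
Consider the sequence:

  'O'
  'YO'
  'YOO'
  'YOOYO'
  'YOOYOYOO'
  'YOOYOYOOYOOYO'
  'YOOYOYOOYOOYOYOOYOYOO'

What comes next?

YOOYOYOOYOOYOYOOYOYOOYOOYOYOOYOOYO

This is a Fibonacci-style word recurrence s(k) = s(k−1)·s(k−2): e.g. YO·O = YOO.
So term 8 is YOOYOYOOYOOYOYOOYOYOO·YOOYOYOOYOOYO.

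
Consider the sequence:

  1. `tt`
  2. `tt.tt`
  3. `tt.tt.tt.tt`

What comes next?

s(k+1) = s(k)·.·s(k) — each term doubles the last with '.' between the halves.
One more doubling of tt.tt.tt.tt gives the answer.

tt.tt.tt.tt.tt.tt.tt.tt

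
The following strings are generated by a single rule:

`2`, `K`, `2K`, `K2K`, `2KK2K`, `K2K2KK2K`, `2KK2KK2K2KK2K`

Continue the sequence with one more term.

K2K2KK2K2KK2KK2K2KK2K

This is a Fibonacci-style word recurrence s(k) = s(k−2)·s(k−1): e.g. 2·K = 2K.
So term 8 is K2K2KK2K·2KK2KK2K2KK2K.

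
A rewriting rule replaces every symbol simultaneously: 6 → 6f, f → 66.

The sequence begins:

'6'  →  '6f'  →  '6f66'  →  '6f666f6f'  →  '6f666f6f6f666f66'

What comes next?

6f666f6f6f666f666f666f6f6f666f6f

φ(6f666f6f6f666f66) expands symbol-by-symbol to 6f 66 6f 6f 6f 66 6f 66 6f 66 6f 6f 6f 66 6f 6f; joining the 16 pieces gives the next term.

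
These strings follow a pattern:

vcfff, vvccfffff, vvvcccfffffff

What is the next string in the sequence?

vvvvccccfffffffff

Term n consists of n-1 v's, followed by n-1 c's, followed by 2n-1 f's, where the shown terms are n = 2, 3, 4.
For the next term, n = 5, so the run lengths are 4, 4, 9.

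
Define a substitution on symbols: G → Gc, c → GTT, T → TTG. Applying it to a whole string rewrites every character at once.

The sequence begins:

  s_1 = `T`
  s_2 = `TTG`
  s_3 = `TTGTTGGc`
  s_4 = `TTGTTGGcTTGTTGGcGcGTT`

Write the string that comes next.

Replace each of the 21 characters of TTGTTGGcTTGTTGGcGcGTT in place — TTG TTG Gc TTG TTG Gc Gc GTT TTG TTG Gc TTG TTG Gc Gc GTT Gc GTT Gc TTG TTG — and concatenate.

TTGTTGGcTTGTTGGcGcGTTTTGTTGGcTTGTTGGcGcGTTGcGTTGcTTGTTG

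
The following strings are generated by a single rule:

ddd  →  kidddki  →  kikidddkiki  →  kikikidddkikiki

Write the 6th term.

Each term wraps the previous one in ki on the left and ki on the right.
From kikikidddkikiki, 2 further steps: kikikidddkikiki → kikikikidddkikikiki → (answer).

kikikikikidddkikikikiki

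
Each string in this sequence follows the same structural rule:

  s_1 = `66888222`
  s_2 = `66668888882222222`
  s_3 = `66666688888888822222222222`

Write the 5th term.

66666666668888888888888882222222222222222222

Term n consists of 2n 6's, followed by 3n 8's, followed by 4n-1 2's (n = 1, 2, …).
At n = 5 the blocks have lengths 10, 15, 19.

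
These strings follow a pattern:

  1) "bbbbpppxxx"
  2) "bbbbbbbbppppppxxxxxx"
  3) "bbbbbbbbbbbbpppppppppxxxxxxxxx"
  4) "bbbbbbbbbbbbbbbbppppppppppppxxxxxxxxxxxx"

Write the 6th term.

bbbbbbbbbbbbbbbbbbbbbbbbppppppppppppppppppxxxxxxxxxxxxxxxxxx

The n-th term is 4n b's then 3n p's then 3n x's (n = 1, 2, …).
Setting n = 6 gives 24, 18, 18 characters in each block.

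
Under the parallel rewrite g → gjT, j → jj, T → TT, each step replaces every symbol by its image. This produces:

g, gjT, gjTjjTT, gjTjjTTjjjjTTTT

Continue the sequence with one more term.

Rewriting the 15 symbols of gjTjjTTjjjjTTTT one by one yields gjT jj TT jj jj TT TT jj jj jj jj TT TT TT TT; concatenated:

gjTjjTTjjjjTTTTjjjjjjjjTTTTTTTT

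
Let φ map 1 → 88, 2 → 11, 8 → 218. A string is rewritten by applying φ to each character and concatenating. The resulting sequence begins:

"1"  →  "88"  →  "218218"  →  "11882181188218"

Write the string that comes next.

8888218218118821888882182181188218

Replace each of the 14 characters of 11882181188218 in place — 88 88 218 218 11 88 218 88 88 218 218 11 88 218 — and concatenate.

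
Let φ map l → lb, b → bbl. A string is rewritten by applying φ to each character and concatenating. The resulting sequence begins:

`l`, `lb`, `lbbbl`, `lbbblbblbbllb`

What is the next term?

lbbblbblbbllbbblbbllbbblbbllblbbbl

Replace each of the 13 characters of lbbblbblbbllb in place — lb bbl bbl bbl lb bbl bbl lb bbl bbl lb lb bbl — and concatenate.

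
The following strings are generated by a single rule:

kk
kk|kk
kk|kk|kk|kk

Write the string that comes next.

kk|kk|kk|kk|kk|kk|kk|kk

s(k+1) = s(k)·|·s(k) — each term doubles the last with '|' between the halves.
So the next term is two copies of kk|kk|kk|kk with '|' between the halves.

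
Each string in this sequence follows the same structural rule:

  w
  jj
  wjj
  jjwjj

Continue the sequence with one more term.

Each term (from the third on) is the two preceding terms concatenated in order: term 3 = w·jj = wjj.
Continuing: wjj · jjwjj gives term 5.

wjjjjwjj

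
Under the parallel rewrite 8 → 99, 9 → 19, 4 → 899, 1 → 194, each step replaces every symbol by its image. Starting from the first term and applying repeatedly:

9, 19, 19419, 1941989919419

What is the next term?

Replace each of the 13 characters of 1941989919419 in place — 194 19 899 194 19 99 19 19 194 19 899 194 19 — and concatenate.

19419899194199919191941989919419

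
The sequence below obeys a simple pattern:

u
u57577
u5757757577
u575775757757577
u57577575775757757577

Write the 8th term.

u57577575775757757577575775757757577

Every step adds 57577 to the end: s(k+1) = s(k)·57577.
From u57577575775757757577, 3 further steps: u57577575775757757577 → u5757757577575775757757577 → u575775757757577575775757757577 → (answer).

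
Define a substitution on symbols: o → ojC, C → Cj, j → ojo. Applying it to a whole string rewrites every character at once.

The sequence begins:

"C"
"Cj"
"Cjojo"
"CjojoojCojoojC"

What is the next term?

CjojoojCojoojCojCojoCjojCojoojCojCojoCj

Replace each of the 14 characters of CjojoojCojoojC in place — Cj ojo ojC ojo ojC ojC ojo Cj ojC ojo ojC ojC ojo Cj — and concatenate.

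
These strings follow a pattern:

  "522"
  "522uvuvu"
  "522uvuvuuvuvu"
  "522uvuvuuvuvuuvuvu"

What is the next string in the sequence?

Each term is the previous one with uvuvu appended.
Applying this once more to 522uvuvuuvuvuuvuvu:

522uvuvuuvuvuuvuvuuvuvu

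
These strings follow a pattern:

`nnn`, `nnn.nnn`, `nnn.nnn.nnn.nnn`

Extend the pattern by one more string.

s(k+1) = s(k)·.·s(k) — each term doubles the last with '.' between the halves.
One more doubling of nnn.nnn.nnn.nnn gives the answer.

nnn.nnn.nnn.nnn.nnn.nnn.nnn.nnn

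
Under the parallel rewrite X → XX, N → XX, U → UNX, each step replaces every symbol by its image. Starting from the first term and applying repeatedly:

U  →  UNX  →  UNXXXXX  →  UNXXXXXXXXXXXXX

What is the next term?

φ(UNXXXXXXXXXXXXX) expands symbol-by-symbol to UNX XX XX XX XX XX XX XX XX XX XX XX XX XX XX; joining the 15 pieces gives the next term.

UNXXXXXXXXXXXXXXXXXXXXXXXXXXXXX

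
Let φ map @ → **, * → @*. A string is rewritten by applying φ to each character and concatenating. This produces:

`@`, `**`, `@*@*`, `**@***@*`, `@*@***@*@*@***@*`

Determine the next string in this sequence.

**@***@*@*@***@***@***@*@*@***@*

Replace each of the 16 characters of @*@***@*@*@***@* in place — ** @* ** @* @* @* ** @* ** @* ** @* @* @* ** @* — and concatenate.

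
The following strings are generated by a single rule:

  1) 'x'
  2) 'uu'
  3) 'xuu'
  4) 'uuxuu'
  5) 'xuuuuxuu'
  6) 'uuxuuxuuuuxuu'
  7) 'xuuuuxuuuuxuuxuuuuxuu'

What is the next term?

uuxuuxuuuuxuuxuuuuxuuuuxuuxuuuuxuu

From term 3 onward, concatenate the second-to-last term with the last: x·uu = xuu, uu·xuu = uuxuu, …
Continuing: uuxuuxuuuuxuu · xuuuuxuuuuxuuxuuuuxuu gives term 8.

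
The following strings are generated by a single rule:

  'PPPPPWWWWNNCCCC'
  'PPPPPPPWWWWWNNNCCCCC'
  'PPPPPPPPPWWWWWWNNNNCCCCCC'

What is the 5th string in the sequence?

The n-th term is 2n+1 P's then n+2 W's then n N's then n+2 C's, where the shown terms are n = 2, 3, 4.
At n = 6 the blocks have lengths 13, 8, 6, 8.

PPPPPPPPPPPPPWWWWWWWWNNNNNNCCCCCCCC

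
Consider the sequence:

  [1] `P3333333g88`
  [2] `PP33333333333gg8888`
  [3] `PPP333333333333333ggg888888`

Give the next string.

PPPP3333333333333333333gggg88888888

The n-th term is n P's then 4n+3 3's then n g's then 2n 8's (n = 1, 2, …).
At n = 4 the blocks have lengths 4, 19, 4, 8.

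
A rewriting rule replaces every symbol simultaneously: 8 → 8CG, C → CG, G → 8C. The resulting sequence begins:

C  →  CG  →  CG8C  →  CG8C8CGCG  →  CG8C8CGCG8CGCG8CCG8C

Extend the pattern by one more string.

CG8C8CGCG8CGCG8CCG8C8CGCG8CCG8C8CGCGCG8C8CGCG

Applying the rule to each of the 20 symbols of CG8C8CGCG8CGCG8CCG8C gives the pieces CG 8C 8CG CG 8CG CG 8C CG 8C 8CG CG 8C CG 8C 8CG CG CG 8C 8CG CG, which concatenate to the answer.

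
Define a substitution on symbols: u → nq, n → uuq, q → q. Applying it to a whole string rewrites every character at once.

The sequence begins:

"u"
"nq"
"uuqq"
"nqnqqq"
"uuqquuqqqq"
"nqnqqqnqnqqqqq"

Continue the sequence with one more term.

uuqquuqqqquuqquuqqqqqq

φ(nqnqqqnqnqqqqq) expands symbol-by-symbol to uuq q uuq q q q uuq q uuq q q q q q; joining the 14 pieces gives the next term.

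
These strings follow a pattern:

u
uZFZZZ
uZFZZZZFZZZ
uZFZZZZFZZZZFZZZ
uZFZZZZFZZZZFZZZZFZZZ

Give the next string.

uZFZZZZFZZZZFZZZZFZZZZFZZZ

The strings grow by a fixed suffix ZFZZZ each time.
One more step from uZFZZZZFZZZZFZZZZFZZZ gives the answer.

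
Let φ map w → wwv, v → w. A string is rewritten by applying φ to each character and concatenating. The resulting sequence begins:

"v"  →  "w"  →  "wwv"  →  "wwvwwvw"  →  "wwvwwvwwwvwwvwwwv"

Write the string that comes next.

Rewriting the 17 symbols of wwvwwvwwwvwwvwwwv one by one yields wwv wwv w wwv wwv w wwv wwv wwv w wwv wwv w wwv wwv wwv w; concatenated:

wwvwwvwwwvwwvwwwvwwvwwvwwwvwwvwwwvwwvwwvw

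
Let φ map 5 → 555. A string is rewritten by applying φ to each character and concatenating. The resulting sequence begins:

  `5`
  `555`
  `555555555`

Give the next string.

Rewriting each symbol of 555555555: 5→555, 5→555, 5→555, 5→555, 5→555, 5→555, 5→555, 5→555, 5→555, which concatenates to 555 555 555 555 555 555 555 555 555.

555555555555555555555555555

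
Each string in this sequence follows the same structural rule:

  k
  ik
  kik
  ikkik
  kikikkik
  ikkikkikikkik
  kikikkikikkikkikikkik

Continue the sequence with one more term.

From term 3 onward, concatenate the second-to-last term with the last: k·ik = kik, ik·kik = ikkik, …
So term 8 is ikkikkikikkik·kikikkikikkikkikikkik.

ikkikkikikkikkikikkikikkikkikikkik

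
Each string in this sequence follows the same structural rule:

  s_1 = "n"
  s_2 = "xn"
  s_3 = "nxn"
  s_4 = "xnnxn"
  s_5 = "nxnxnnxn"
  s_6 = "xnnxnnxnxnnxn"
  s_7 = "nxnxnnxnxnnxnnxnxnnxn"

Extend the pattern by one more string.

xnnxnnxnxnnxnnxnxnnxnxnnxnnxnxnnxn

This is a Fibonacci-style word recurrence s(k) = s(k−2)·s(k−1): e.g. n·xn = nxn.
So term 8 is xnnxnnxnxnnxn·nxnxnnxnxnnxnnxnxnnxn.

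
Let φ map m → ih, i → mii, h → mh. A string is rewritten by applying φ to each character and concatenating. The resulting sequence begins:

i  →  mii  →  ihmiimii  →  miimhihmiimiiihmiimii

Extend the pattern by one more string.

ihmiimiiihmhmiimhihmiimiiihmiimiimiimhihmiimiiihmiimii

φ(miimhihmiimiiihmiimii) expands symbol-by-symbol to ih mii mii ih mh mii mh ih mii mii ih mii mii mii mh ih mii mii ih mii mii; joining the 21 pieces gives the next term.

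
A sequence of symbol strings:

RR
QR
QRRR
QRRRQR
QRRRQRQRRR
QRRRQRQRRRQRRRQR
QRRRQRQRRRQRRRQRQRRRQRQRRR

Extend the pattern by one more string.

QRRRQRQRRRQRRRQRQRRRQRQRRRQRRRQRQRRRQRRRQR

This is a Fibonacci-style word recurrence s(k) = s(k−1)·s(k−2): e.g. QR·RR = QRRR.
The next term joins QRRRQRQRRRQRRRQRQRRRQRQRRR and QRRRQRQRRRQRRRQR.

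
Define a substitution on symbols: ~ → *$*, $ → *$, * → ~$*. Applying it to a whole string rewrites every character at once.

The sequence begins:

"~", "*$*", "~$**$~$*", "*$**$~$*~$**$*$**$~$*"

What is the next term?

~$**$~$*~$**$*$**$~$**$**$~$*~$**$~$**$~$*~$**$*$**$~$*

Replace each of the 21 characters of *$**$~$*~$**$*$**$~$* in place — ~$* *$ ~$* ~$* *$ *$* *$ ~$* *$* *$ ~$* ~$* *$ ~$* *$ ~$* ~$* *$ *$* *$ ~$* — and concatenate.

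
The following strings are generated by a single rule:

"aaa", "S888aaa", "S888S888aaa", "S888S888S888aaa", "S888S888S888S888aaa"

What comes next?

Every step adds S888 at the front: s(k+1) = S888·s(k).
Applying this once more to S888S888S888S888aaa:

S888S888S888S888S888aaa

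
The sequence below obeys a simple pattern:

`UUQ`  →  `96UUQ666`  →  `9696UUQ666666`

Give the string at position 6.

Every step adds 96 to the front and 666 to the end of the previous string.
From 9696UUQ666666, 3 further steps: 9696UUQ666666 → 969696UUQ666666666 → 96969696UUQ666666666666 → (answer).

9696969696UUQ666666666666666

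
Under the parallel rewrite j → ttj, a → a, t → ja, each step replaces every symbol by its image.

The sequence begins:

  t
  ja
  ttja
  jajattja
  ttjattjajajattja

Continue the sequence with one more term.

Applying the rule to each of the 16 symbols of ttjattjajajattja gives the pieces ja ja ttj a ja ja ttj a ttj a ttj a ja ja ttj a, which concatenate to the answer.

jajattjajajattjattjattjajajattja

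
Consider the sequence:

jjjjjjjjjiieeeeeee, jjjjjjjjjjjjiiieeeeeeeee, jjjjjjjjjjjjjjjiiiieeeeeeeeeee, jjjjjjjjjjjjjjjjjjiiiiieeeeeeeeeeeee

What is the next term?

jjjjjjjjjjjjjjjjjjjjjiiiiiieeeeeeeeeeeeeee

Reading off run lengths: j runs 9, 12, 15, 18; i runs 2, 3, 4, 5; e runs 7, 9, 11, 13 — each is linear in n, where the shown terms are n = 3, 4, 5, 6.
Setting n = 7 gives 21, 6, 15 characters in each block.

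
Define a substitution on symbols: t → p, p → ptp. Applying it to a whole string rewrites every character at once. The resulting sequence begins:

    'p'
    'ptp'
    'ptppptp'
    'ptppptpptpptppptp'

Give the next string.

ptppptpptpptppptpptppptpptppptpptpptppptp

φ(ptppptpptpptppptp) expands symbol-by-symbol to ptp p ptp ptp ptp p ptp ptp p ptp ptp p ptp ptp ptp p ptp; joining the 17 pieces gives the next term.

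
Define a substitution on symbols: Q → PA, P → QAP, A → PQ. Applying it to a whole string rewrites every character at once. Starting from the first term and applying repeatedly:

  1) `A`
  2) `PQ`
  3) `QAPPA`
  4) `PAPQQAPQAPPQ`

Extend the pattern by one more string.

Rewriting each symbol of PAPQQAPQAPPQ: P→QAP, A→PQ, P→QAP, Q→PA, Q→PA, A→PQ, P→QAP, Q→PA, A→PQ, P→QAP, P→QAP, Q→PA, which concatenates to QAP PQ QAP PA PA PQ QAP PA PQ QAP QAP PA.

QAPPQQAPPAPAPQQAPPAPQQAPQAPPA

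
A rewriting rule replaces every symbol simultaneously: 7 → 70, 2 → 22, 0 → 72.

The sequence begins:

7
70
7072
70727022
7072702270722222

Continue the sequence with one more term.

Applying the rule to each of the 16 symbols of 7072702270722222 gives the pieces 70 72 70 22 70 72 22 22 70 72 70 22 22 22 22 22, which concatenate to the answer.

70727022707222227072702222222222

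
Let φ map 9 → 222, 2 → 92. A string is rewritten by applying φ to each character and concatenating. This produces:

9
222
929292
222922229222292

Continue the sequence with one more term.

Rewriting the 15 symbols of 222922229222292 one by one yields 92 92 92 222 92 92 92 92 222 92 92 92 92 222 92; concatenated:

929292222929292922229292929222292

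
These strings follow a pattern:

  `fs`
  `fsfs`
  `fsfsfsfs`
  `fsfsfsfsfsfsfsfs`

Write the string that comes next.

fsfsfsfsfsfsfsfsfsfsfsfsfsfsfsfs

Every step duplicates the string.
One more doubling of fsfsfsfsfsfsfsfs gives the answer.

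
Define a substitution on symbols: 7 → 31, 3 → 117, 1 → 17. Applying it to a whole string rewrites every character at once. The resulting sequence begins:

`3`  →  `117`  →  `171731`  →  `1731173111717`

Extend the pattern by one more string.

Rewriting the 13 symbols of 1731173111717 one by one yields 17 31 117 17 17 31 117 17 17 17 31 17 31; concatenated:

1731117171731117171717311731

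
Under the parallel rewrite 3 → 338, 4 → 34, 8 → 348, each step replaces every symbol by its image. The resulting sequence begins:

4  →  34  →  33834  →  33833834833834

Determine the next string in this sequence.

3383383483383383483383434833833834833834

φ(33833834833834) expands symbol-by-symbol to 338 338 348 338 338 348 338 34 348 338 338 348 338 34; joining the 14 pieces gives the next term.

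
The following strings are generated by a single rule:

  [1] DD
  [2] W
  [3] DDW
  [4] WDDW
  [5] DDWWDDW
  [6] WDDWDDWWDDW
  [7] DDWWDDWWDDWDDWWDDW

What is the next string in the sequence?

WDDWDDWWDDWDDWWDDWWDDWDDWWDDW

Each term (from the third on) is the two preceding terms concatenated in order: term 3 = DD·W = DDW.
So term 8 is WDDWDDWWDDW·DDWWDDWWDDWDDWWDDW.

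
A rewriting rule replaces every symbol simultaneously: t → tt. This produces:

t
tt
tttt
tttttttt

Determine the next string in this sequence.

Expanding tttttttt: t→tt, t→tt, t→tt, t→tt, t→tt, t→tt, t→tt, t→tt. Concatenated: tt tt tt tt tt tt tt tt.

tttttttttttttttt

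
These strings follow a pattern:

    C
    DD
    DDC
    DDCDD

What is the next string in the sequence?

From term 3 onward, concatenate the last term with the second-to-last: DD·C = DDC, DDC·DD = DDCDD, …
The next term joins DDCDD and DDC.

DDCDDDDC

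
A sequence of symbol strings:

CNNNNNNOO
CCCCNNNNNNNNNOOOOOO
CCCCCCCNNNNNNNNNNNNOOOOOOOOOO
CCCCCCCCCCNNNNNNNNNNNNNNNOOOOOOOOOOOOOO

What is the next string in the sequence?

Reading off run lengths: C runs 1, 4, 7, 10; N runs 6, 9, 12, 15; O runs 2, 6, 10, 14 — each is linear in n (n = 1, 2, …).
Setting n = 5 gives 13, 18, 18 characters in each block.

CCCCCCCCCCCCCNNNNNNNNNNNNNNNNNNOOOOOOOOOOOOOOOOOO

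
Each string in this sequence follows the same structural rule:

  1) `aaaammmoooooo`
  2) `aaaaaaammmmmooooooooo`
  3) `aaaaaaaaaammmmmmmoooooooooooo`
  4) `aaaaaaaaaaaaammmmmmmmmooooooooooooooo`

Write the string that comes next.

aaaaaaaaaaaaaaaammmmmmmmmmmoooooooooooooooooo

The n-th term is 3n+1 a's then 2n+1 m's then 3n+3 o's (n = 1, 2, …).
For the next term, n = 5, so the run lengths are 16, 11, 18.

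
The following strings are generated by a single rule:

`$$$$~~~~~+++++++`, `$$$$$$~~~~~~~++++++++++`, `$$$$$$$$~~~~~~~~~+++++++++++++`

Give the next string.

Term n consists of 2n $'s, followed by 2n+1 ~'s, followed by 3n+1 +'s, where the shown terms are n = 2, 3, 4.
Setting n = 5 gives 10, 11, 16 characters in each block.

$$$$$$$$$$~~~~~~~~~~~++++++++++++++++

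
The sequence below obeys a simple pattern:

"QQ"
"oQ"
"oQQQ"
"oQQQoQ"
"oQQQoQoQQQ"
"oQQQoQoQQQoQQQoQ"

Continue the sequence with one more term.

This is a Fibonacci-style word recurrence s(k) = s(k−1)·s(k−2): e.g. oQ·QQ = oQQQ.
So term 7 is oQQQoQoQQQoQQQoQ·oQQQoQoQQQ.

oQQQoQoQQQoQQQoQoQQQoQoQQQ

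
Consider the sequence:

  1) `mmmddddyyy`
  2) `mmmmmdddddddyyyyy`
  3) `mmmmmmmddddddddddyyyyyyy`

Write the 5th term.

Term n consists of 2n-1 m's, followed by 3n-2 d's, followed by 2n-1 y's, where the shown terms are n = 2, 3, 4.
At n = 6 the blocks have lengths 11, 16, 11.

mmmmmmmmmmmddddddddddddddddyyyyyyyyyyy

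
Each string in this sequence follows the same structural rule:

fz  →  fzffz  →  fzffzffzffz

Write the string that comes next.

s(k+1) = s(k)·f·s(k) — each term doubles the last with 'f' between the halves.
Doubling fzffzffzffz with 'f' between the halves:

fzffzffzffzffzffzffzffz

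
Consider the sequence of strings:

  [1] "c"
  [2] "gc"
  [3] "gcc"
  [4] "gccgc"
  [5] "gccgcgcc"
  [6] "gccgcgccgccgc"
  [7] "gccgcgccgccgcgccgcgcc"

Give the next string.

Each term (from the third on) is the previous term followed by the one before it: term 3 = gc·c = gcc.
So term 8 is gccgcgccgccgcgccgcgcc·gccgcgccgccgc.

gccgcgccgccgcgccgcgccgccgcgccgccgc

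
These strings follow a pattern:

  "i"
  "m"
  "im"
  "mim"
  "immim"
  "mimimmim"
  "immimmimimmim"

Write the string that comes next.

This is a Fibonacci-style word recurrence s(k) = s(k−2)·s(k−1): e.g. i·m = im.
The next term joins mimimmim and immimmimimmim.

mimimmimimmimmimimmim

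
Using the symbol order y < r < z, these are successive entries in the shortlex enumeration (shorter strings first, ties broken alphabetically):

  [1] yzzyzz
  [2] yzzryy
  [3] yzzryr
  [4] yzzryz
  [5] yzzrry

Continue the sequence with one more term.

Find the rightmost character of yzzrry below z, bump it to the next letter, and reset everything to its right to y.

yzzrrr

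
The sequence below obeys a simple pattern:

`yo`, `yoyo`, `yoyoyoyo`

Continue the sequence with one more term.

Every step duplicates the string.
So the next term is two copies of yoyoyoyo.

yoyoyoyoyoyoyoyo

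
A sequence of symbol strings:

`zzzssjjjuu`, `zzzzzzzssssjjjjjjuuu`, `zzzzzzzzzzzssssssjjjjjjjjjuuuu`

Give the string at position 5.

zzzzzzzzzzzzzzzzzzzssssssssssjjjjjjjjjjjjjjjuuuuuu

The n-th term is 4n-1 z's then 2n s's then 3n j's then n+1 u's (n = 1, 2, …).
For term 5, n = 5, so the run lengths are 19, 10, 15, 6.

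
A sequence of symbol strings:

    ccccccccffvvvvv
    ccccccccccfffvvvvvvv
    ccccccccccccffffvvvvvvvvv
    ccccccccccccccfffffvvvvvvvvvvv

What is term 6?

ccccccccccccccccccfffffffvvvvvvvvvvvvvvv

Each string has the form c^{2n+2} f^{n-1} v^{2n-1}, where the shown terms are n = 3, 4, 5, 6.
At n = 8 the blocks have lengths 18, 7, 15.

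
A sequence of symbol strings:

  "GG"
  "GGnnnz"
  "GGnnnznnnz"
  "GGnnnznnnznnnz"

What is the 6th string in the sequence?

Every step adds nnnz to the end: s(k+1) = s(k)·nnnz.
From GGnnnznnnznnnz, 2 further steps: GGnnnznnnznnnz → GGnnnznnnznnnznnnz → (answer).

GGnnnznnnznnnznnnznnnz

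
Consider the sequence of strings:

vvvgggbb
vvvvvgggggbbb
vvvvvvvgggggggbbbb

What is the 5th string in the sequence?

vvvvvvvvvvvgggggggggggbbbbbb

The n-th term is 2n+1 v's then 2n+1 g's then n+1 b's (n = 1, 2, …).
For term 5, n = 5, so the run lengths are 11, 11, 6.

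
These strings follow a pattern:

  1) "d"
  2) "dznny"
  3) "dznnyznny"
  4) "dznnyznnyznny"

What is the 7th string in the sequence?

Every step adds znny to the end: s(k+1) = s(k)·znny.
From dznnyznnyznny, 3 further steps: dznnyznnyznny → dznnyznnyznnyznny → dznnyznnyznnyznnyznny → (answer).

dznnyznnyznnyznnyznnyznny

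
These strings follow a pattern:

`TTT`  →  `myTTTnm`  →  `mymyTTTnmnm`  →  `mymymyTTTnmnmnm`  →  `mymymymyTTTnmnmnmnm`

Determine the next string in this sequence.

Every step adds my to the front and nm to the end of the previous string.
So the next term is my·mymymymyTTTnmnmnmnm·nm.

mymymymymyTTTnmnmnmnmnm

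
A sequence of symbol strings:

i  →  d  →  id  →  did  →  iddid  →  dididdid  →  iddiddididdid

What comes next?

dididdididdiddididdid

Each term (from the third on) is the two preceding terms concatenated in order: term 3 = i·d = id.
So term 8 is dididdid·iddiddididdid.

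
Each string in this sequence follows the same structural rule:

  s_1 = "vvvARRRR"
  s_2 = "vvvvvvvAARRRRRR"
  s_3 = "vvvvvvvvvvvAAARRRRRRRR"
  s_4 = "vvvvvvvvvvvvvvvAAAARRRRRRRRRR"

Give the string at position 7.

Reading off run lengths: v runs 3, 7, 11, 15; A runs 1, 2, 3, 4; R runs 4, 6, 8, 10 — each is linear in n (n = 1, 2, …).
Setting n = 7 gives 27, 7, 16 characters in each block.

vvvvvvvvvvvvvvvvvvvvvvvvvvvAAAAAAARRRRRRRRRRRRRRRR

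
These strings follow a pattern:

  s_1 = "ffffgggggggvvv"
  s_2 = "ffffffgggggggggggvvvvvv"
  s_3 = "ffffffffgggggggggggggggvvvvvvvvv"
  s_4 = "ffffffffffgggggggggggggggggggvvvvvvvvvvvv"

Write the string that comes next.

ffffffffffffgggggggggggggggggggggggvvvvvvvvvvvvvvv

Term n consists of 2n+2 f's, followed by 4n+3 g's, followed by 3n v's (n = 1, 2, …).
At n = 5 the blocks have lengths 12, 23, 15.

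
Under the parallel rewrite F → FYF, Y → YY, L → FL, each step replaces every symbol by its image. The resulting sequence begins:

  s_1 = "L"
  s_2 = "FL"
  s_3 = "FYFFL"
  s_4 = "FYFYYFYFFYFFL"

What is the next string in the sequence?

Rewriting the 13 symbols of FYFYYFYFFYFFL one by one yields FYF YY FYF YY YY FYF YY FYF FYF YY FYF FYF FL; concatenated:

FYFYYFYFYYYYFYFYYFYFFYFYYFYFFYFFL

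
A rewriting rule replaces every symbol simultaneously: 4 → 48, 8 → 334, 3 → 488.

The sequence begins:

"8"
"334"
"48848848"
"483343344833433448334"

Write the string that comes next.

Replace each of the 21 characters of 483343344833433448334 in place — 48 334 488 488 48 488 488 48 48 334 488 488 48 488 488 48 48 334 488 488 48 — and concatenate.

4833448848848488488484833448848848488488484833448848848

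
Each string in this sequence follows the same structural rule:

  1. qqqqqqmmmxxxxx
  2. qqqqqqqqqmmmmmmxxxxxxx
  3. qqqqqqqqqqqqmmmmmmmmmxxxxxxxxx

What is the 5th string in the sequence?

qqqqqqqqqqqqqqqqqqmmmmmmmmmmmmmmmxxxxxxxxxxxxx

Each string has the form q^{3n+3} m^{3n} x^{2n+3} (n = 1, 2, …).
Setting n = 5 gives 18, 15, 13 characters in each block.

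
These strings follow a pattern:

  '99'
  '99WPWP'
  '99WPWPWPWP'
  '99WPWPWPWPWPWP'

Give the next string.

99WPWPWPWPWPWPWPWP

Every step adds WPWP to the end: s(k+1) = s(k)·WPWP.
One more step from 99WPWPWPWPWPWP gives the answer.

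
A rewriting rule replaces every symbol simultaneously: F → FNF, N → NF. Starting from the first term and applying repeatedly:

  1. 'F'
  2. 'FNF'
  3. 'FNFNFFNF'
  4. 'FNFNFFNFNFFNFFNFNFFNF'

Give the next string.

φ(FNFNFFNFNFFNFFNFNFFNF) expands symbol-by-symbol to FNF NF FNF NF FNF FNF NF FNF NF FNF FNF NF FNF FNF NF FNF NF FNF FNF NF FNF; joining the 21 pieces gives the next term.

FNFNFFNFNFFNFFNFNFFNFNFFNFFNFNFFNFFNFNFFNFNFFNFFNFNFFNF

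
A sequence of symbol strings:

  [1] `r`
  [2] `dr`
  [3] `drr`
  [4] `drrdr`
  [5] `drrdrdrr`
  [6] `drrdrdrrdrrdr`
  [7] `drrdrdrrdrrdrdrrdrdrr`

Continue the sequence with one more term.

drrdrdrrdrrdrdrrdrdrrdrrdrdrrdrrdr

Each term (from the third on) is the previous term followed by the one before it: term 3 = dr·r = drr.
The next term joins drrdrdrrdrrdrdrrdrdrr and drrdrdrrdrrdr.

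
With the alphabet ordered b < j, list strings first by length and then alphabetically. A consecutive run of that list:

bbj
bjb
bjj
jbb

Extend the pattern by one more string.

jbj

The successor of jbb increments the rightmost position that isn't already j and resets every position after it to b.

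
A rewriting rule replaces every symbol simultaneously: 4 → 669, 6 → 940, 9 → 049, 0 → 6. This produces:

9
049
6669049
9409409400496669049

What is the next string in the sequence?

φ(9409409400496669049) expands symbol-by-symbol to 049 669 6 049 669 6 049 669 6 6 669 049 940 940 940 049 6 669 049; joining the 19 pieces gives the next term.

04966960496696049669666690499409409400496669049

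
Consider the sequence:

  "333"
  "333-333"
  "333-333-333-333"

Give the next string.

333-333-333-333-333-333-333-333

Each string is two copies of the previous one joined by '-'.
One more doubling of 333-333-333-333 gives the answer.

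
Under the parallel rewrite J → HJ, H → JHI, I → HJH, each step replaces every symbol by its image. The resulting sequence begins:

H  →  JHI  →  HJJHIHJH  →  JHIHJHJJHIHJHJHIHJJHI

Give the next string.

φ(JHIHJHJJHIHJHJHIHJJHI) expands symbol-by-symbol to HJ JHI HJH JHI HJ JHI HJ HJ JHI HJH JHI HJ JHI HJ JHI HJH JHI HJ HJ JHI HJH; joining the 21 pieces gives the next term.

HJJHIHJHJHIHJJHIHJHJJHIHJHJHIHJJHIHJJHIHJHJHIHJHJJHIHJH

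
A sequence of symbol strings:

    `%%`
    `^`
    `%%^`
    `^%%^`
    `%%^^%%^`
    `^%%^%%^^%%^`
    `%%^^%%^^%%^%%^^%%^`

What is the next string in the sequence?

^%%^%%^^%%^%%^^%%^^%%^%%^^%%^

This is a Fibonacci-style word recurrence s(k) = s(k−2)·s(k−1): e.g. %%·^ = %%^.
So term 8 is ^%%^%%^^%%^·%%^^%%^^%%^%%^^%%^.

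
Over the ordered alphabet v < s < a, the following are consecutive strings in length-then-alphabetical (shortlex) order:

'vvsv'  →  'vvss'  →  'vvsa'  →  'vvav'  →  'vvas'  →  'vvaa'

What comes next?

vsvv

The successor of vvaa increments the rightmost position that isn't already a and resets every position after it to v.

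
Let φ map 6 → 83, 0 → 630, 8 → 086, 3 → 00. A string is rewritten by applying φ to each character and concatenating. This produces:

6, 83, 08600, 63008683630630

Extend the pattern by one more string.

φ(63008683630630) expands symbol-by-symbol to 83 00 630 630 086 83 086 00 83 00 630 83 00 630; joining the 14 pieces gives the next term.

8300630630086830860083006308300630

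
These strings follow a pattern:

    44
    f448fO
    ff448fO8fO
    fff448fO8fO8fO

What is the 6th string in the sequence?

fffff448fO8fO8fO8fO8fO

Every step adds f to the front and 8fO to the end of the previous string.
From fff448fO8fO8fO, 2 further steps: fff448fO8fO8fO → ffff448fO8fO8fO8fO → (answer).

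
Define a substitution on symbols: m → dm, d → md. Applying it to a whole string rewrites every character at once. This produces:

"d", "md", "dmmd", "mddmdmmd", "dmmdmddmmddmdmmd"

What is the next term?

Rewriting the 16 symbols of dmmdmddmmddmdmmd one by one yields md dm dm md dm md md dm dm md md dm md dm dm md; concatenated:

mddmdmmddmmdmddmdmmdmddmmddmdmmd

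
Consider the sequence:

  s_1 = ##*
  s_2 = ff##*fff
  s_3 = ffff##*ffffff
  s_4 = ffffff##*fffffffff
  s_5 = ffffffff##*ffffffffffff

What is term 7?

ffffffffffff##*ffffffffffffffffff

Every step adds ff to the front and fff to the end of the previous string.
From ffffffff##*ffffffffffff, 2 further steps: ffffffff##*ffffffffffff → ffffffffff##*fffffffffffffff → (answer).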